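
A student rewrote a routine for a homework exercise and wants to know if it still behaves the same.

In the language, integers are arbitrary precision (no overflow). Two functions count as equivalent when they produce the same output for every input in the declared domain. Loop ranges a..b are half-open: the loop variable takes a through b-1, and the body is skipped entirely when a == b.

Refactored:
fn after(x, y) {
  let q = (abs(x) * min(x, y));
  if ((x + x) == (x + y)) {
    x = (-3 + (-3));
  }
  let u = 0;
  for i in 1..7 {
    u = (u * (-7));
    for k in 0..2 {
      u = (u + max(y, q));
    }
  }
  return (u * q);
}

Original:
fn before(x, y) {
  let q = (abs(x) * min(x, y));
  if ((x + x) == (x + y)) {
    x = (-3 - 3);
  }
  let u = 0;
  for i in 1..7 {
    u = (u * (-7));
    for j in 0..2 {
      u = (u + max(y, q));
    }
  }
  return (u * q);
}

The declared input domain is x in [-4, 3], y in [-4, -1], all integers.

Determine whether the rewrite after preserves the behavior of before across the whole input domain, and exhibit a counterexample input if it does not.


Although local variable names differ; arithmetic usage differs, 32/32 inputs agree.
verdict: equivalent


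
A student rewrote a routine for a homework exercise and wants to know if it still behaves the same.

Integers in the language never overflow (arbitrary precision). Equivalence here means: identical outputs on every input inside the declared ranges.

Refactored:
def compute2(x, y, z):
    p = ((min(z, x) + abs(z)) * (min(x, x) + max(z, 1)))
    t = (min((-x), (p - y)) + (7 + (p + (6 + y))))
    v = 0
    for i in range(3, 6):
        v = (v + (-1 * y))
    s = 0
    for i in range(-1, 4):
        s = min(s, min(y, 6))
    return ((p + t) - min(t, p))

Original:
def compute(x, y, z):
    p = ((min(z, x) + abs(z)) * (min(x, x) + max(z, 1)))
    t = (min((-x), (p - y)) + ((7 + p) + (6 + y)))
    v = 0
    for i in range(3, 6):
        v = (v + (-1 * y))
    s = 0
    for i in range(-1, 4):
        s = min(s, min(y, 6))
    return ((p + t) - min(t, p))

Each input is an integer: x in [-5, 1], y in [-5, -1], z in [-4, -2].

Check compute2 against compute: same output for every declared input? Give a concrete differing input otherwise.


This is a faithful refactor — same computation, different form, but the computed results match everywhere.
Spot check at x=0, y=-4, z=-3 — compute: p=0, then t=9, then v=0, then (i=3), then v=4, then (i=4), then v=8, then (i=5), then v=12, then s=0, then (i=-1), then s=-4, then (i=0), then s=-4, then (i=1), then s=-4, then (i=2), then s=-4, then (i=3), then s=-4, then returns 9. compute2: p=0, then t=9, then v=0, then (i=3), then v=4, then (i=4), then v=8, then (i=5), then v=12, then s=0, then (i=-1), then s=-4, then (i=0), then s=-4, then (i=1), then s=-4, then (i=2), then s=-4, then (i=3), then s=-4, then returns 9. Both give 9.
Checked all 105 inputs in the declared domain: the outputs agree on every one.
verdict: equivalent


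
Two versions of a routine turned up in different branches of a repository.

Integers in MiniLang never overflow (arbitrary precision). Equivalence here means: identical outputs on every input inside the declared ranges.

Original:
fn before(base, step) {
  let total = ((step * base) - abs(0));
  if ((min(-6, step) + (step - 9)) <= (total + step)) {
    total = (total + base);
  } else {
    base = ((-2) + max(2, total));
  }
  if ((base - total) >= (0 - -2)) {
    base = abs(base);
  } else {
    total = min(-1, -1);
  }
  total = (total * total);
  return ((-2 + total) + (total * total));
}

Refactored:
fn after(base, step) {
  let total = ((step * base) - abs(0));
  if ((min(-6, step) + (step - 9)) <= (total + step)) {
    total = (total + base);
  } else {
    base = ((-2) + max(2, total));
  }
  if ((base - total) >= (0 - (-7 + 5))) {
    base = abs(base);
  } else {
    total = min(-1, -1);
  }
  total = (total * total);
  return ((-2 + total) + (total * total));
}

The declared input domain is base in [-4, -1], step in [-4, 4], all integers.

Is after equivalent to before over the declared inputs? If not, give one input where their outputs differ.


The two versions differ — the changes include arithmetic usage differs; constant usage differs.
Spot check at base=-1, step=-4 — before: total becomes 4; next ((min(-6, step) + (step - 9)) <= (total + step)) evaluates to true; next total becomes 3; next ((base - total) >= (0 - -2)) evaluates to false; next total becomes -1; next total becomes 1; next final value 0. after: total becomes 4; next ((min(-6, step) + (step - 9)) <= (total + step)) evaluates to true; next total becomes 3; next ((base - total) >= (0 - (-7 + 5))) evaluates to false; next total becomes -1; next total becomes 1; next final value 0. Both give 0.
Every one of the 36 inputs gives matching results.
verdict: equivalent


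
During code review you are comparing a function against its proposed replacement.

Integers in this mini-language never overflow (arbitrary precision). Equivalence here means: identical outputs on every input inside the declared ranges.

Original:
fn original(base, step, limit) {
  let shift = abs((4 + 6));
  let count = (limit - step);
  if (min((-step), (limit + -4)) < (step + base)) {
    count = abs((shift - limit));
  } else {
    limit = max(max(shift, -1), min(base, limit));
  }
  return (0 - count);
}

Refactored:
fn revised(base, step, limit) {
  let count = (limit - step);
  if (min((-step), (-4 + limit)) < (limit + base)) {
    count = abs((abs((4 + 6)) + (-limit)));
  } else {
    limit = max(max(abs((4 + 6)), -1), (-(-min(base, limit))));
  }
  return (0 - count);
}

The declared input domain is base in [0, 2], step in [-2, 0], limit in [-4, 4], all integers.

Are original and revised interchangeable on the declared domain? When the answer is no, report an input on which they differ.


base=0, step=-2, limit=2 yields -4 from original but -8 from revised.
verdict: not equivalent; witness: base=0, step=-2, limit=2


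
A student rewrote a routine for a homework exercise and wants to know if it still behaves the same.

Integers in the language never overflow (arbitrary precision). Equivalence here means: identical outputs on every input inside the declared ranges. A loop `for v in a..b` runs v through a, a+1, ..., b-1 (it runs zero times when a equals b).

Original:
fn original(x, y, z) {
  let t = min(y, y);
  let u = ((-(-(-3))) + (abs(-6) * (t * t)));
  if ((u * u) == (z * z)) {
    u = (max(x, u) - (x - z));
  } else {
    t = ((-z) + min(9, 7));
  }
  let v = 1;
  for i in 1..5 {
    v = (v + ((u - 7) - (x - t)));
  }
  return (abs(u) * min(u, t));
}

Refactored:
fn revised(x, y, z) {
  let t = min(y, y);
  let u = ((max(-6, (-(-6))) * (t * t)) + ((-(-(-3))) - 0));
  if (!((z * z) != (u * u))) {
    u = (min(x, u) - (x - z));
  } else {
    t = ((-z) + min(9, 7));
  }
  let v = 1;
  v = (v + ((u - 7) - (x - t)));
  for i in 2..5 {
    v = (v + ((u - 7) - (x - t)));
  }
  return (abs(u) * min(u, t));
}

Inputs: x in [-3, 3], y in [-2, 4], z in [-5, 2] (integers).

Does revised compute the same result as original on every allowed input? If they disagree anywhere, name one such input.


The rewrite breaks on x=-3, y=-1, z=-3, where the results are -3 and -9.
original: t := -1 | u := 3 | ((u * u) == (z * z)): true | u := 3 | v := 1 | iter i=1: | v := -1 | iter i=2: | v := -3 | iter i=3: | v := -5 | iter i=4: | v := -7 | result -3
revised: t := -1 | u := 3 | (!((z * z) != (u * u))): true | u := -3 | v := 1 | v := -7 | iter i=2: | v := -15 | iter i=3: | v := -23 | iter i=4: | v := -31 | result -9
verdict: not equivalent; witness: x=-3, y=-1, z=-3


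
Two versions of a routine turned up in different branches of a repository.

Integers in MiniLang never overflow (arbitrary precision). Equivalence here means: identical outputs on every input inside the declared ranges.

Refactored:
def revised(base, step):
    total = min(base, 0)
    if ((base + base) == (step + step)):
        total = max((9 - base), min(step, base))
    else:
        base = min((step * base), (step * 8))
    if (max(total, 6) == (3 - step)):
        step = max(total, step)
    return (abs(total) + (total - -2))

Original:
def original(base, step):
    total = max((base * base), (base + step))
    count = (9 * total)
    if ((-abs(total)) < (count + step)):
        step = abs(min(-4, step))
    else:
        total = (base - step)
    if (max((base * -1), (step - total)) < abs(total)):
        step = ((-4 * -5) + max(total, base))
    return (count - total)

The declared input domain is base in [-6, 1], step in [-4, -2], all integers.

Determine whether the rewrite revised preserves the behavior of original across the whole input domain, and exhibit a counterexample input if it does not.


These are not equivalent — on base=-6, step=-4 the outputs split (288 vs 2).
original: total := 36 | count := 324 | ((-abs(total)) < (count + step)): true | step := 4 | (max((base * -1), (step - total)) < abs(total)): true | step := 56 | result 288
revised: total := -6 | ((base + base) == (step + step)): false | base := -32 | (max(total, 6) == (3 - step)): false | result 2
verdict: not equivalent; witness: base=-6, step=-4


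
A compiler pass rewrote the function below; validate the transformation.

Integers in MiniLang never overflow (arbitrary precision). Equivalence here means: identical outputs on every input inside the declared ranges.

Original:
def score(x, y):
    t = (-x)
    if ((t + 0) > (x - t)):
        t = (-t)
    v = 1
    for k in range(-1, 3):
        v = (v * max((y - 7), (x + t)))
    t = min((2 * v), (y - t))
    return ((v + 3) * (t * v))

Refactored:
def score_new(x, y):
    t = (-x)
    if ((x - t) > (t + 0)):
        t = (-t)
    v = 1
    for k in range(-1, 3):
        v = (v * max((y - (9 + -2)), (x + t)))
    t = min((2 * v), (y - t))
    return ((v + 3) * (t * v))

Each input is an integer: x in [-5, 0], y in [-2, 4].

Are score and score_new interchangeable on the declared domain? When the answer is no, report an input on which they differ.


Try x=-5, y=-2.
score: t becomes 5; next ((t + 0) > (x - t)) evaluates to true; next t becomes -5; next v becomes 1; next at k=-1:; next v becomes -9; next at k=0:; next v becomes 81; next at k=1:; next v becomes -729; next at k=2:; next v becomes 6561; next t becomes 3; next final value 129199212
score_new: t becomes 5; next ((x - t) > (t + 0)) evaluates to false; next v becomes 1; next at k=-1:; next v becomes 0; next at k=0:; next v becomes 0; next at k=1:; next v becomes 0; next at k=2:; next v becomes 0; next t becomes -7; next final value 0
129199212 != 0, so the rewrite changes behavior.
verdict: not equivalent; witness: x=-5, y=-2


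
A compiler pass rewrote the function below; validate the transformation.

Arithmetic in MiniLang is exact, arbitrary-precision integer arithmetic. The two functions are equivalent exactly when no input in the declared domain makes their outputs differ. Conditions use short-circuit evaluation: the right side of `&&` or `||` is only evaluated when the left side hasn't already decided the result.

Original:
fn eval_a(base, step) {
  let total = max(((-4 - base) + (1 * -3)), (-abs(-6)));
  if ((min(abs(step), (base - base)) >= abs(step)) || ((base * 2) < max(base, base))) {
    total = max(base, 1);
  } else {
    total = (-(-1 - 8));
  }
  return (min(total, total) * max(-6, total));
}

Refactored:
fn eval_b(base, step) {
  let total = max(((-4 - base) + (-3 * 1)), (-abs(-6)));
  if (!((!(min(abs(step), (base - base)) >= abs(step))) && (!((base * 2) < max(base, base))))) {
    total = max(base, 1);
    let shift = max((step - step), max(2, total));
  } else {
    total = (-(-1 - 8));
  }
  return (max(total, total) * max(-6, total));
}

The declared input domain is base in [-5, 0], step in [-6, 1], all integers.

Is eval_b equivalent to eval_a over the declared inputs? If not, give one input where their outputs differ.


Although `min(total, total)` became `max(total, total)`, no input in the stated domain can expose it.
Spot check at base=-1, step=-4 — eval_a: total = -6; ((min(abs(step), (base - base)) >= abs(step)) || ((base * 2) < max(base, base))) -> true; total = 1; return 1. eval_b: total = -6; (!((!(min(abs(step), (base - base)) >= abs(step))) && (!((base * 2) < max(base, base))))) -> true; total = 1; shift = 2; return 1. Both give 1.
Sweeping the whole domain (48 inputs) finds no disagreement.
verdict: equivalent


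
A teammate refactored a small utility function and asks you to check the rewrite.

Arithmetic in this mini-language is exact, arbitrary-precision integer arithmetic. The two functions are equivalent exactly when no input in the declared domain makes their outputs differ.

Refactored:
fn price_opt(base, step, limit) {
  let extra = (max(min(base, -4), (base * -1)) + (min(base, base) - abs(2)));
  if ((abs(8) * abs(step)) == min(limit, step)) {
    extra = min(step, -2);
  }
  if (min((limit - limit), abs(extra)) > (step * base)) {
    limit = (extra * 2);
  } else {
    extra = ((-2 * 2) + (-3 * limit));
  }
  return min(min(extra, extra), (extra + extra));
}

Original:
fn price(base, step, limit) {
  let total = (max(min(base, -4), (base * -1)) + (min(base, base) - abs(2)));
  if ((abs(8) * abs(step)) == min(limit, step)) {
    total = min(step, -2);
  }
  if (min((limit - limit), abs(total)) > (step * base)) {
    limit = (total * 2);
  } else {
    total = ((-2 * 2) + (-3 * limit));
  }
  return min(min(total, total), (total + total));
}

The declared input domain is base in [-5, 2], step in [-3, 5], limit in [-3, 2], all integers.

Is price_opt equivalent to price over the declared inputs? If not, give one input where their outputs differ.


Reading the diff, among the changes: local variable names differ.
Tracing base=-2, step=2, limit=1: price: total becomes -2; next ((abs(8) * abs(step)) == min(limit, step)) evaluates to false; next (min((limit - limit), abs(total)) > (step * base)) evaluates to true; next limit becomes -4; next final value -4 | price_opt: extra becomes -2; next ((abs(8) * abs(step)) == min(limit, step)) evaluates to false; next (min((limit - limit), abs(extra)) > (step * base)) evaluates to true; next limit becomes -4; next final value -4 — matching result -4.
Every one of the 432 inputs gives matching results.
verdict: equivalent


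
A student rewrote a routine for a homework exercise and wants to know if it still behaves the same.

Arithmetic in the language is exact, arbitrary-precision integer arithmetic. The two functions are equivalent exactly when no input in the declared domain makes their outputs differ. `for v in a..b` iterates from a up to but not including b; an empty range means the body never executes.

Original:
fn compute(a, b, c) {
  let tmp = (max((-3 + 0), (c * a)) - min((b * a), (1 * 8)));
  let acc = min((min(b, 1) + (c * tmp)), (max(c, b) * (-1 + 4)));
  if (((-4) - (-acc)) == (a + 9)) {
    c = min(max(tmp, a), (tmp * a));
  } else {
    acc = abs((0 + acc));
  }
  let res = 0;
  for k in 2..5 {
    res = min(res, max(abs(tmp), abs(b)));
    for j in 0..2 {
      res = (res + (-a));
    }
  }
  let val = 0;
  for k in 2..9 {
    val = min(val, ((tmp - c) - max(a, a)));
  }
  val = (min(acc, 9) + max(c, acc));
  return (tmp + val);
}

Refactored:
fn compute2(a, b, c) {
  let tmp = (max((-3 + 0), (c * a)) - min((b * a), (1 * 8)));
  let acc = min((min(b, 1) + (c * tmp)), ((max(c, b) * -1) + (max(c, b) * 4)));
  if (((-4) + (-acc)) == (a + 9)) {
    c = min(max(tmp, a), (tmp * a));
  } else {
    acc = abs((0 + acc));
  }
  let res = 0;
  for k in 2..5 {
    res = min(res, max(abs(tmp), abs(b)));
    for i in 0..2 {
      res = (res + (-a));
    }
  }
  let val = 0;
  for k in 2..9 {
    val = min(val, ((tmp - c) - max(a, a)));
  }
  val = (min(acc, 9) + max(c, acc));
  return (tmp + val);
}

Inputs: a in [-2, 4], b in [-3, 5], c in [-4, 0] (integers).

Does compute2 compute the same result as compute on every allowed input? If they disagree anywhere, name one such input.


At a=-2, b=-3, c=-4: compute gives 22, compute2 gives -13.
verdict: not equivalent; witness: a=-2, b=-3, c=-4


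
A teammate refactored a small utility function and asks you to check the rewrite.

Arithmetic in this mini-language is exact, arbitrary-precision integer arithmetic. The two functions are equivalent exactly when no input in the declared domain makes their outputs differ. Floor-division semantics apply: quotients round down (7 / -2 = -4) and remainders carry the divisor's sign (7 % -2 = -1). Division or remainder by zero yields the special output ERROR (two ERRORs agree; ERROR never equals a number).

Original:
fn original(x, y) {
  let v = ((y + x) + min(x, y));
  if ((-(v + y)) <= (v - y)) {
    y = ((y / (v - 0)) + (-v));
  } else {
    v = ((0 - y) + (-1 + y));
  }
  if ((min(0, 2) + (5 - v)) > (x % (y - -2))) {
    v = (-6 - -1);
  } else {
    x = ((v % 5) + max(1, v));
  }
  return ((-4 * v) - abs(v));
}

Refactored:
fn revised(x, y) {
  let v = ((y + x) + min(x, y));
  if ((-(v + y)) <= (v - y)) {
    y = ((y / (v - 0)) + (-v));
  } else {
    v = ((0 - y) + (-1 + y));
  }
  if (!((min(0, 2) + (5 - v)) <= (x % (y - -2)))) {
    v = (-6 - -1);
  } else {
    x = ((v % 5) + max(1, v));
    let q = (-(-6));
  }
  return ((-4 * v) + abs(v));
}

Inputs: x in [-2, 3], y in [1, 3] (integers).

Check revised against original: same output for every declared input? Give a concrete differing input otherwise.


There is a counterexample at x=-2, y=1: 15 on one side, 25 on the other.
original: v becomes -3; next ((-(v + y)) <= (v - y)) evaluates to false; next v becomes -1; next ((min(0, 2) + (5 - v)) > (x % (y - -2))) evaluates to true; next v becomes -5; next final value 15
revised: v becomes -3; next ((-(v + y)) <= (v - y)) evaluates to false; next v becomes -1; next (!((min(0, 2) + (5 - v)) <= (x % (y - -2)))) evaluates to true; next v becomes -5; next final value 25
verdict: not equivalent; witness: x=-2, y=1


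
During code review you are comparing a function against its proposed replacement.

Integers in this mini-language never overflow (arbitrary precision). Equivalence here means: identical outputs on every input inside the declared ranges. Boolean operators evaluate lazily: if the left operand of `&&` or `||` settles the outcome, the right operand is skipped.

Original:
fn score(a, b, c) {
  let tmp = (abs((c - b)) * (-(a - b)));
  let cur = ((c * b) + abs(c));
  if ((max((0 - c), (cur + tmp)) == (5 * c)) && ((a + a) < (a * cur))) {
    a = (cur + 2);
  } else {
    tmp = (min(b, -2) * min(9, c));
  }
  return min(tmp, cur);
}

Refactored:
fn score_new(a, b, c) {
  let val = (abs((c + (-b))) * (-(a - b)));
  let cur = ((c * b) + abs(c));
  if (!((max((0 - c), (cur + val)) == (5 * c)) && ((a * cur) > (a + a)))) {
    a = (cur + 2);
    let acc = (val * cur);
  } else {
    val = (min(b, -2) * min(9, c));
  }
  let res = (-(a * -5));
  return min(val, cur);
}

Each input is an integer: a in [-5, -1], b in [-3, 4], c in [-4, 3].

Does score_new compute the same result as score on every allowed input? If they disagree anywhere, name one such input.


The rewrite breaks on a=-5, b=-3, c=-4, where the results are 12 and 2.
score: tmp becomes 2; next cur becomes 16; next ((max((0 - c), (cur + tmp)) == (5 * c)) && ((a + a) < (a * cur))) evaluates to false; next tmp becomes 12; next final value 12
score_new: val becomes 2; next cur becomes 16; next (!((max((0 - c), (cur + val)) == (5 * c)) && ((a * cur) > (a + a)))) evaluates to true; next a becomes 18; next acc becomes 32; next res becomes 90; next final value 2
verdict: not equivalent; witness: a=-5, b=-3, c=-4


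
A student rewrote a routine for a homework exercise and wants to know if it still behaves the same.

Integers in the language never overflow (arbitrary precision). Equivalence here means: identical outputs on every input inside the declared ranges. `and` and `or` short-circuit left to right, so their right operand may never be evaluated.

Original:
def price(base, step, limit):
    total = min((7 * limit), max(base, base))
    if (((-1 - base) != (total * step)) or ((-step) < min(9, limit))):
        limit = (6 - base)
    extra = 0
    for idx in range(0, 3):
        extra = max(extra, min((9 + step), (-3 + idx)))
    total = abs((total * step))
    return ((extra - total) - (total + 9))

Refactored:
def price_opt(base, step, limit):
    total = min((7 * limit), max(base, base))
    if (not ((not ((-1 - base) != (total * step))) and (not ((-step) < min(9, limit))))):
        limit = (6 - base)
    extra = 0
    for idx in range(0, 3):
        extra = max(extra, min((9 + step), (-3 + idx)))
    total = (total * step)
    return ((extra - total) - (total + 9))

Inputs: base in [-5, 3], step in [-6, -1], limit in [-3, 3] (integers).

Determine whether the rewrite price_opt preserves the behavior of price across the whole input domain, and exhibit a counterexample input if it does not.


Try base=1, step=-6, limit=1.
price: total=1, then (((-1 - base) != (total * step)) or ((-step) < min(9, limit))) is true, then limit=5, then extra=0, then (idx=0), then extra=0, then (idx=1), then extra=0, then (idx=2), then extra=0, then total=6, then returns -21
price_opt: total=1, then (not ((not ((-1 - base) != (total * step))) and (not ((-step) < min(9, limit))))) is true, then limit=5, then extra=0, then (idx=0), then extra=0, then (idx=1), then extra=0, then (idx=2), then extra=0, then total=-6, then returns 3
-21 vs 3 — the two versions disagree here.
verdict: not equivalent; witness: base=1, step=-6, limit=1


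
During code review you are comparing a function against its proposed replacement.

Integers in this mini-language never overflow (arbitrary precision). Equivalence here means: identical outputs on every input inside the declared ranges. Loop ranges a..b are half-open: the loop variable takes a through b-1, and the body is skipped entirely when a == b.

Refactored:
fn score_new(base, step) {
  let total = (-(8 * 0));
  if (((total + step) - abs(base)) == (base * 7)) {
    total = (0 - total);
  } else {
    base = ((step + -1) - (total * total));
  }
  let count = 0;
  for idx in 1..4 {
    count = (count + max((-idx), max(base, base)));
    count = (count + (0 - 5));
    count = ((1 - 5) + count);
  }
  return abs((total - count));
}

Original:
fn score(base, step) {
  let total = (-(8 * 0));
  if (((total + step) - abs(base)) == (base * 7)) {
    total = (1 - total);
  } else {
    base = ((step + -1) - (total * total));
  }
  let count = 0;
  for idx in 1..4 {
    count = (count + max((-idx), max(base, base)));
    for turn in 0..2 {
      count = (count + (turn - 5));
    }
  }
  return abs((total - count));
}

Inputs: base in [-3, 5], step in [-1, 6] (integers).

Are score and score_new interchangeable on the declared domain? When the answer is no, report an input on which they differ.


Not equivalent: base=0, step=0 separates them (28 vs 27).
score: total := 0 | (((total + step) - abs(base)) == (base * 7)): true | total := 1 | count := 0 | iter idx=1: | count := 0 | iter turn=0: | count := -5 | iter turn=1: | count := -9 | iter idx=2: | count := -9 | iter turn=0: | count := -14 | iter turn=1: | count := -18 | iter idx=3: | count := -18 | iter turn=0: | count := -23 | iter turn=1: | count := -27 | result 28
score_new: total := 0 | (((total + step) - abs(base)) == (base * 7)): true | total := 0 | count := 0 | iter idx=1: | count := 0 | count := -5 | count := -9 | iter idx=2: | count := -9 | count := -14 | count := -18 | iter idx=3: | count := -18 | count := -23 | count := -27 | result 27
verdict: not equivalent; witness: base=0, step=0


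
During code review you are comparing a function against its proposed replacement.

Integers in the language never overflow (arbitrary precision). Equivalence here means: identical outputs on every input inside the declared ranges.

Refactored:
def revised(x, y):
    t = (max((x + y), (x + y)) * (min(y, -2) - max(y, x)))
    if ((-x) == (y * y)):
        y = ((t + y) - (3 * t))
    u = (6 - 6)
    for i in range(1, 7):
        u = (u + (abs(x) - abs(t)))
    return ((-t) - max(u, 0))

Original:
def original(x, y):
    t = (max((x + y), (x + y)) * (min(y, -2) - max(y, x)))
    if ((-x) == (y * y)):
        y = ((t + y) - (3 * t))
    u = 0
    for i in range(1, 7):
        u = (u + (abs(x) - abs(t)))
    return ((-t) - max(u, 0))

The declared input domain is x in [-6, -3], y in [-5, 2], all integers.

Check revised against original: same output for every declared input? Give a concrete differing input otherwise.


Equivalent — the differences include arithmetic usage differs; constant usage differs, yet no declared input distinguishes the two.
Spot check at x=-3, y=-5 — original: t=16, then ((-x) == (y * y)) is false, then u=0, then (i=1), then u=-13, then (i=2), then u=-26, then (i=3), then u=-39, then (i=4), then u=-52, then (i=5), then u=-65, then (i=6), then u=-78, then returns -16. revised: t=16, then ((-x) == (y * y)) is false, then u=0, then (i=1), then u=-13, then (i=2), then u=-26, then (i=3), then u=-39, then (i=4), then u=-52, then (i=5), then u=-65, then (i=6), then u=-78, then returns -16. Both give -16.
Checked all 32 inputs in the declared domain: the outputs agree on every one.
verdict: equivalent


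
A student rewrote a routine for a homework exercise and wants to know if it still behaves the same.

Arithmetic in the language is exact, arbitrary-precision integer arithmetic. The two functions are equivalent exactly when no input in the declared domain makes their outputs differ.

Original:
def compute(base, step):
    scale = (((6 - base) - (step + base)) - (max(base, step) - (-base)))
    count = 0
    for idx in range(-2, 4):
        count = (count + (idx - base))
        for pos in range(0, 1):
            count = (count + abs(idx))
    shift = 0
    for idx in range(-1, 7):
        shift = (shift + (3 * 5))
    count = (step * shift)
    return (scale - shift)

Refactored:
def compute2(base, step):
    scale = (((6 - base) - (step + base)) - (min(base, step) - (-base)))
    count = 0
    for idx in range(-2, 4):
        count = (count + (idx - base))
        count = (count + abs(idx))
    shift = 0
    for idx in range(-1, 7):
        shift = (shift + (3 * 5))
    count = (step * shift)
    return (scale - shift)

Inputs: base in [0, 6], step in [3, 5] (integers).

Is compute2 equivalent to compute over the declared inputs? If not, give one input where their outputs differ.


Try base=0, step=3.
compute: scale := 0 | count := 0 | iter idx=-2: | count := -2 | iter pos=0: | count := 0 | iter idx=-1: | count := -1 | iter pos=0: | count := 0 | iter idx=0: | count := 0 | iter pos=0: | count := 0 | iter idx=1: | count := 1 | iter pos=0: | count := 2 | iter idx=2: | count := 4 | iter pos=0: | count := 6 | iter idx=3: | count := 9 | iter pos=0: | count := 12 | shift := 0 | iter idx=-1: | shift := 15 | iter idx=0: | shift := 30 | iter idx=1: | shift := 45 | iter idx=2: | shift := 60 | iter idx=3: | shift := 75 | iter idx=4: | shift := 90 | iter idx=5: | shift := 105 | iter idx=6: | shift := 120 | count := 360 | result -120
compute2: scale := 3 | count := 0 | iter idx=-2: | count := -2 | count := 0 | iter idx=-1: | count := -1 | count := 0 | iter idx=0: | count := 0 | count := 0 | iter idx=1: | count := 1 | count := 2 | iter idx=2: | count := 4 | count := 6 | iter idx=3: | count := 9 | count := 12 | shift := 0 | iter idx=-1: | shift := 15 | iter idx=0: | shift := 30 | iter idx=1: | shift := 45 | iter idx=2: | shift := 60 | iter idx=3: | shift := 75 | iter idx=4: | shift := 90 | iter idx=5: | shift := 105 | iter idx=6: | shift := 120 | count := 360 | result -117
-120 vs -117 — the two versions disagree here.
verdict: not equivalent; witness: base=0, step=3


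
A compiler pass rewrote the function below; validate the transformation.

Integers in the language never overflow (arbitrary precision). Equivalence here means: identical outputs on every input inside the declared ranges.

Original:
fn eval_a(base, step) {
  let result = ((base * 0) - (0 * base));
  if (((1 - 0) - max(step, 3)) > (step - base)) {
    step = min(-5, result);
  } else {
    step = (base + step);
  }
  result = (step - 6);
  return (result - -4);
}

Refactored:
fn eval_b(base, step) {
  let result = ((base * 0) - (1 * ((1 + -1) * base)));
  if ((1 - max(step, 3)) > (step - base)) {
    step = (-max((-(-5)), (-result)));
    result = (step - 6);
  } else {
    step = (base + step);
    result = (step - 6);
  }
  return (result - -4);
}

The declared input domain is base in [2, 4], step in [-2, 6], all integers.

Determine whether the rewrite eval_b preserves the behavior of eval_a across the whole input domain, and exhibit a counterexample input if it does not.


Side by side, the visible changes include: statement counts differ; constant usage differs; arithmetic usage differs; min/max/abs usage differs.
As a probe, take base=3, step=2: eval_a runs result becomes 0; next (((1 - 0) - max(step, 3)) > (step - base)) evaluates to false; next step becomes 5; next result becomes -1; next final value 3; eval_b runs result becomes 0; next ((1 - max(step, 3)) > (step - base)) evaluates to false; next step becomes 5; next result becomes -1; next final value 3; both end at 3.
Checked all 27 inputs in the declared domain: the outputs agree on every one.
verdict: equivalent


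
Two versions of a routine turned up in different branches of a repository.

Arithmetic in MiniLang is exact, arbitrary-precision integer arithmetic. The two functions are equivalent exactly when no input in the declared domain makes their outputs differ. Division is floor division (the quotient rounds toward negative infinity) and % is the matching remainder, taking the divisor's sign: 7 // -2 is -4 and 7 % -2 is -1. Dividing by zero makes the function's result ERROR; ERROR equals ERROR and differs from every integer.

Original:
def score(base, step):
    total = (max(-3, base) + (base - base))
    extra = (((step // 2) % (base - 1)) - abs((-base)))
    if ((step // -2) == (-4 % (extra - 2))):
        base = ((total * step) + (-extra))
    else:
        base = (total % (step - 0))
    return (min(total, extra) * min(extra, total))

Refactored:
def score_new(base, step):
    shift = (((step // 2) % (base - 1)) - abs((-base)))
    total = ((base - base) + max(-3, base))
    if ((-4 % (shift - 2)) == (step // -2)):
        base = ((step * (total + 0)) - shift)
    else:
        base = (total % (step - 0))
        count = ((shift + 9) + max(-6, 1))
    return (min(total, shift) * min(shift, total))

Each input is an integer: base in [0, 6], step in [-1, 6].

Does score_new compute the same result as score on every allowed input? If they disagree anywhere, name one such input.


Although min/max/abs usage differs; local variable names differ; arithmetic usage differs; constant usage differs; statement counts differ, 56/56 inputs agree.
verdict: equivalent


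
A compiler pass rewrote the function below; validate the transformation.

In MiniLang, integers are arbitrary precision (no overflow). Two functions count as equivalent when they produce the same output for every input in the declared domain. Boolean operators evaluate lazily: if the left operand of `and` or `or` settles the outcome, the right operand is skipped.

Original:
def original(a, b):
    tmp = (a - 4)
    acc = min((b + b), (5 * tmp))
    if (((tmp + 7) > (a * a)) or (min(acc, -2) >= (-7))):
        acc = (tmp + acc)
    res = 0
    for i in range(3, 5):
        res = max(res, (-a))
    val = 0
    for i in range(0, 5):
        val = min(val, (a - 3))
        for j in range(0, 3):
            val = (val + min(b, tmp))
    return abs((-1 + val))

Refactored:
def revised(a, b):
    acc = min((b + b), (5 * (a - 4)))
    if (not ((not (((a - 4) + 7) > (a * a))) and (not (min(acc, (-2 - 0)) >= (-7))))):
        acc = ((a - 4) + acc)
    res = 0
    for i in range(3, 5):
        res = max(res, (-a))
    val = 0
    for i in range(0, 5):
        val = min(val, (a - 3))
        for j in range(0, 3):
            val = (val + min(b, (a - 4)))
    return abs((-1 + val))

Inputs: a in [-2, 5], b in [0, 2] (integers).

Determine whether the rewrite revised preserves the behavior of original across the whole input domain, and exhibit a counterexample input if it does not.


Behavior is preserved: although constant usage differs; and boolean connective usage differs; and statement counts differ; and local variable names differ; and arithmetic usage differs, the outputs never diverge.
Spot check at a=-2, b=0 — original: tmp=-6, then acc=-30, then (((tmp + 7) > (a * a)) or (min(acc, -2) >= (-7))) is false, then res=0, then (i=3), then res=2, then (i=4), then res=2, then val=0, then (i=0), then val=-5, then (j=0), then val=-11, then (j=1), then val=-17, then (j=2), then val=-23, then (i=1), then val=-23, then (j=0), then val=-29, then (j=1), then val=-35, then (j=2), then val=-41, then (i=2), then val=-41, then (j=0), then val=-47, then (j=1), then val=-53, then (j=2), then val=-59, then (i=3), then val=-59, then (j=0), then val=-65, then (j=1), then val=-71, then (j=2), then val=-77, then (i=4), then val=-77, then (j=0), then val=-83, then (j=1), then val=-89, then (j=2), then val=-95, then returns 96. revised: acc=-30, then (not ((not (((a - 4) + 7) > (a * a))) and (not (min(acc, (-2 - 0)) >= (-7))))) is false, then res=0, then (i=3), then res=2, then (i=4), then res=2, then val=0, then (i=0), then val=-5, then (j=0), then val=-11, then (j=1), then val=-17, then (j=2), then val=-23, then (i=1), then val=-23, then (j=0), then val=-29, then (j=1), then val=-35, then (j=2), then val=-41, then (i=2), then val=-41, then (j=0), then val=-47, then (j=1), then val=-53, then (j=2), then val=-59, then (i=3), then val=-59, then (j=0), then val=-65, then (j=1), then val=-71, then (j=2), then val=-77, then (i=4), then val=-77, then (j=0), then val=-83, then (j=1), then val=-89, then (j=2), then val=-95, then returns 96. Both give 96.
Checked all 24 inputs in the declared domain: the outputs agree on every one.
verdict: equivalent


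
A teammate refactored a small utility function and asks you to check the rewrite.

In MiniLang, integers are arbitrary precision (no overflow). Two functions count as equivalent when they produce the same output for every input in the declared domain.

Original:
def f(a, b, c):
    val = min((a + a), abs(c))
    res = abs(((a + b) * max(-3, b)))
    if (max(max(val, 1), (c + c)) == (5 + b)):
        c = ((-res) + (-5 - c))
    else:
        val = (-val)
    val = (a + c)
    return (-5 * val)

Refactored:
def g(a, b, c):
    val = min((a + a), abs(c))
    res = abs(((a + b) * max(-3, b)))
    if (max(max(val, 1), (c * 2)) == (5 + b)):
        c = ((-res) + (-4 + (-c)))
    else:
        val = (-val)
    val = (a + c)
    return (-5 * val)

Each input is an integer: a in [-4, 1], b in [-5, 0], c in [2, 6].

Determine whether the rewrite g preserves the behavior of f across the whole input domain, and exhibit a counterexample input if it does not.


Input a=-4, b=-1, c=2: 80 from f versus 75 from g.
verdict: not equivalent; witness: a=-4, b=-1, c=2


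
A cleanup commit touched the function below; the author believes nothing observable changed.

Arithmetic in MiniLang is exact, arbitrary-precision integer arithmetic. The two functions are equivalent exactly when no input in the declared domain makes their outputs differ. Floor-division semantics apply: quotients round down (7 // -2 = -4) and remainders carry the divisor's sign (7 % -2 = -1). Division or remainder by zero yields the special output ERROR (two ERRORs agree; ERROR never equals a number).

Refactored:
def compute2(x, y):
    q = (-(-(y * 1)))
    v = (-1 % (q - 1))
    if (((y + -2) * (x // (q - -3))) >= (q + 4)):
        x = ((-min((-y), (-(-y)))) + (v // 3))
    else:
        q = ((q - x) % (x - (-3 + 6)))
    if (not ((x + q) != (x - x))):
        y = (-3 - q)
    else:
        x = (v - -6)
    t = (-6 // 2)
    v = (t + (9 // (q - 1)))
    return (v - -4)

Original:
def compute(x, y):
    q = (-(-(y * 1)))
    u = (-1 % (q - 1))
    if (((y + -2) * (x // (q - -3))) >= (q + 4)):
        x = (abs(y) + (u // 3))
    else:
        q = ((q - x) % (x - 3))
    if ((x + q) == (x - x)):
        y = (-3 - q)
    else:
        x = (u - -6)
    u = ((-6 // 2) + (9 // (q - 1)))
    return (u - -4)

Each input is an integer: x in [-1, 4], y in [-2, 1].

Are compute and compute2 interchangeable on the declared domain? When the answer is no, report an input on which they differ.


This is a faithful refactor — boolean connective usage differs; also local variable names differ; also comparison usage differs; also constant usage differs; also min/max/abs usage differs; also arithmetic usage differs; also statement counts differ, but the computed results match everywhere.
As a probe, take x=3, y=-1: compute runs q = -1; u = -1; (((y + -2) * (x // (q - -3))) >= (q + 4)) -> false; division by zero -> ERROR; compute2 runs q = -1; v = -1; (((y + -2) * (x // (q - -3))) >= (q + 4)) -> false; division by zero -> ERROR; both end at ERROR.
Across all 24 domain points the two functions coincide.
verdict: equivalent


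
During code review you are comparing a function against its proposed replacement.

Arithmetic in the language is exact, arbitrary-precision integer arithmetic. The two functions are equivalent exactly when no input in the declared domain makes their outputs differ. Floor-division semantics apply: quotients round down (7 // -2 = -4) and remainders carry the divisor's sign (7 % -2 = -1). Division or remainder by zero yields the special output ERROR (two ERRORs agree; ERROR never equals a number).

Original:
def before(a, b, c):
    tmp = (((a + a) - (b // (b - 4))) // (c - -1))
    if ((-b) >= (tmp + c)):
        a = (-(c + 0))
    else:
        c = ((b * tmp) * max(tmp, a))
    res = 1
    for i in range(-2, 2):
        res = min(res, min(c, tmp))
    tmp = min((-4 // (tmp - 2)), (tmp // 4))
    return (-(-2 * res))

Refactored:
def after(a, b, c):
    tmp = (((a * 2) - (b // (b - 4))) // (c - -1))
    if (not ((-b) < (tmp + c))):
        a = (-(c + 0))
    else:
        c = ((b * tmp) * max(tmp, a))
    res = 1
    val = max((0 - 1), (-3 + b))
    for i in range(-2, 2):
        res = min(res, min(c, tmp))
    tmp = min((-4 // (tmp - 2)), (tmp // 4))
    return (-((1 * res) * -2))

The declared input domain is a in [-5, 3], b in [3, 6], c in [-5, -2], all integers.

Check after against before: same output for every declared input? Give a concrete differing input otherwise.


Differences: min/max/abs usage differs, and statement counts differ, and constant usage differs, and arithmetic usage differs, and boolean connective usage differs, and local variable names differ, and comparison usage differs — yet all 144 inputs agree.
verdict: equivalent


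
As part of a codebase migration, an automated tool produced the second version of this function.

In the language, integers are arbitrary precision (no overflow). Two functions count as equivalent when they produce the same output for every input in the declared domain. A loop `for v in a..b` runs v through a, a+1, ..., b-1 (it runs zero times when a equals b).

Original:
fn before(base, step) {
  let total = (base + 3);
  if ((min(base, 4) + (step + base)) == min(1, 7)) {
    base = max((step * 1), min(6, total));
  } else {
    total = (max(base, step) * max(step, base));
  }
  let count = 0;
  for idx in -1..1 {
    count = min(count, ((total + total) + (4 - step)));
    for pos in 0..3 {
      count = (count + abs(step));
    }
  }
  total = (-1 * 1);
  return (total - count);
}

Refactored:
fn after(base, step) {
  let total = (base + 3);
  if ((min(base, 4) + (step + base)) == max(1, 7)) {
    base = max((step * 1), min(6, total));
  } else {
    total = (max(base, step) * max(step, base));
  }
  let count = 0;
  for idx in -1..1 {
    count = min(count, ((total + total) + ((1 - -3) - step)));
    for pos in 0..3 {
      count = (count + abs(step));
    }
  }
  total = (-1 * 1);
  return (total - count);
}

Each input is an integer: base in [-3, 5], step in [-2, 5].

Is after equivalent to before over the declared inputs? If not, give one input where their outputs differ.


At base=-2, step=5: before gives -17, after gives -31.
verdict: not equivalent; witness: base=-2, step=5


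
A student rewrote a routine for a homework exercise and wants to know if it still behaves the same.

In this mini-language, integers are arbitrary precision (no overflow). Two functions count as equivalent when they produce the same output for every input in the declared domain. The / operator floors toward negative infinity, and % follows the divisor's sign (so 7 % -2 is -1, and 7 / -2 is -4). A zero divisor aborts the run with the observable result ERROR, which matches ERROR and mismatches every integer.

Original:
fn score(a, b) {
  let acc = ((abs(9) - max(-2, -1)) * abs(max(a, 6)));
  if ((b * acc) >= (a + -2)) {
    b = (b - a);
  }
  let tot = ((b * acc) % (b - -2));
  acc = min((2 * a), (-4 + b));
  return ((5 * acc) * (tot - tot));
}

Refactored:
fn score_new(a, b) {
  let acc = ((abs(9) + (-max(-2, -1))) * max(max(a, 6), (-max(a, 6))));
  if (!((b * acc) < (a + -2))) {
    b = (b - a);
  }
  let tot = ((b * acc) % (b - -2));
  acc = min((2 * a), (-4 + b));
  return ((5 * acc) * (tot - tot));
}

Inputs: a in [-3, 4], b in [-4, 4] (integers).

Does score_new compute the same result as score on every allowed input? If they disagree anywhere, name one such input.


Reading the diff, among the changes: arithmetic usage differs; also min/max/abs usage differs; also constant usage differs; also boolean connective usage differs; also comparison usage differs.
One worked example (a=4, b=3) — score: acc = 60; ((b * acc) >= (a + -2)) -> true; b = -1; tot = 0; acc = -5; return 0; score_new: acc = 60; (!((b * acc) < (a + -2))) -> true; b = -1; tot = 0; acc = -5; return 0; agreement on 0.
Every one of the 72 inputs gives matching results.
verdict: equivalent
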